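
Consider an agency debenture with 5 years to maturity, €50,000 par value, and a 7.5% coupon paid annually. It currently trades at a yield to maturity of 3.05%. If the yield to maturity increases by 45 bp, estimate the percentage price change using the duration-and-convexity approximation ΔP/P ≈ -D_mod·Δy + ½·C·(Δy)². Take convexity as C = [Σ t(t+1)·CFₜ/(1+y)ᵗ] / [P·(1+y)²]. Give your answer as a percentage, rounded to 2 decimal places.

-1.90%

With y = 0.0305:
  t   CF        PV=CF/(1+0.0305)^t    t·PV        t(t+1)·PV
  1     3,750.00     3,639.0102     3,639.0102       7,278.0204
  2     3,750.00     3,531.3054     7,062.6108      21,187.8323
  3     3,750.00     3,426.7883    10,280.3650      41,121.4600
  4     3,750.00     3,325.3647    13,301.4588      66,507.2942
  5    53,750.00    46,252.8489   231,264.2446   1,387,585.4675
  Σ                 60,175.3175   265,547.6893   1,523,680.0743
P = 60,175.3175; D_Mac = 4.41290 yrs; D_mod = 4.28229 yrs; C = 23.84402.
Duration effect: -4.28229 × (+0.0045) = -0.019270
Convexity effect: 0.5 × 23.84402 × (0.0045)² = +0.0002414
ΔP/P ≈ -0.019270 + 0.0002414 = -0.019029 = -1.9029%.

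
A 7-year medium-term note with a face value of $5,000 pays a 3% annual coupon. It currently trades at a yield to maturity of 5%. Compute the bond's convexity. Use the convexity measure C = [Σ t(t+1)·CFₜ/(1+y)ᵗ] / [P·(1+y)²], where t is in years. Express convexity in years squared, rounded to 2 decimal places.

44.79

With y = 0.05:
  t   CF        PV=CF/(1+0.05)^t    t·PV        t(t+1)·PV
  1       150.00       142.8571       142.8571         285.7143
  2       150.00       136.0544       272.1088         816.3265
  3       150.00       129.5756       388.7269       1,554.9077
  4       150.00       123.4054       493.6215       2,468.1074
  5       150.00       117.5289       587.6446       3,525.8677
  6       150.00       111.9323       671.5939       4,701.1570
  7     5,150.00     3,660.0089    25,620.0620     204,960.4956
  Σ                  4,421.3627    28,176.6148     218,312.5763
P = 4,421.3627.
Convexity = Σ t(t+1)·PV / [P·(1+y)²] = 218,312.5763 / (4,421.3627 × 1.102500) = 44.78618.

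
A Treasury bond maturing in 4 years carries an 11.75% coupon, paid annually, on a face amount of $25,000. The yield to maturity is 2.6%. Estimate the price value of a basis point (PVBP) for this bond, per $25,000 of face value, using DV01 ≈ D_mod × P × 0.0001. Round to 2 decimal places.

$11.45

Periodic yield y = 0.026.
  t   CF        PV=CF/(1+0.026)^t    t·PV
  1     2,937.50     2,863.0604     2,863.0604
  2     2,937.50     2,790.5072     5,581.0145
  3     2,937.50     2,719.7926     8,159.3779
  4    27,937.50    25,211.4659   100,845.8634
  Σ                 33,584.8262   117,449.3162
P = 33,584.8262; D_Mac = 3.49709 yrs; D_mod = 3.40847 yrs.
DV01 ≈ 3.40847 × 33,584.8262 × 0.0001 = 11.447302.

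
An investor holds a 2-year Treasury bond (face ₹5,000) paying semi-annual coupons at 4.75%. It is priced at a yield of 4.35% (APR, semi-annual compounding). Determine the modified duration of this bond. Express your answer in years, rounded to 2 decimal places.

1.89 years

Periodic yield y = 0.02175. First find Macaulay duration:
  t   CF        PV=CF/(1+0.02175)^t    t·PV
  1       118.75       116.2222       116.2222
  2       118.75       113.7481       227.4963
  3       118.75       111.3268       333.9804
  4     5,118.75     4,696.6190    18,786.4761
  Σ                  5,037.9161    19,464.1749
P = 5,037.9161; Macaulay duration = 19,464.1749 / 5,037.9161 = 3.86354 half-year periods = 1.93177 years.
Modified duration = D_Mac / (1 + y) = 1.93177 / 1.02175 = 1.89065 years.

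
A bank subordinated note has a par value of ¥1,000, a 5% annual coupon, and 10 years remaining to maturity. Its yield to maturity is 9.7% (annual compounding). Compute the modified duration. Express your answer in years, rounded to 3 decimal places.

Periodic yield y = 0.097. First find Macaulay duration:
  t   CF        PV=CF/(1+0.097)^t    t·PV
  1        50.00        45.5789        45.5789
  2        50.00        41.5486        83.0973
  3        50.00        37.8748       113.6243
  4        50.00        34.5258       138.1031
  5        50.00        31.4729       157.3645
  6        50.00        28.6900       172.1399
  7        50.00        26.1531       183.0719
  8        50.00        23.8406       190.7247
  9        50.00        21.7325       195.5928
  10    1,050.00       416.0284     4,160.2844
  Σ                    707.4456     5,439.5818
P = 707.4456; Macaulay duration = 5,439.5818 / 707.4456 = 7.68905 years.
Modified duration = D_Mac / (1 + y) = 7.68905 / 1.097 = 7.00916 years.

7.009 years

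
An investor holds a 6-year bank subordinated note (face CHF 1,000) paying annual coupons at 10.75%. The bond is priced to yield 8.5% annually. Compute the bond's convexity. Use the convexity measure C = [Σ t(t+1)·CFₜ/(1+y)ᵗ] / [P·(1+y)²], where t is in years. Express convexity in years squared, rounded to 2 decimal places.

26.17

With y = 0.085:
  t   CF        PV=CF/(1+0.085)^t    t·PV        t(t+1)·PV
  1       107.50        99.0783        99.0783         198.1567
  2       107.50        91.3164       182.6329         547.8987
  3       107.50        84.1626       252.4879       1,009.9514
  4       107.50        77.5692       310.2769       1,551.3847
  5       107.50        71.4924       357.4619       2,144.7715
  6     1,107.50       678.8367     4,073.0201      28,511.1409
  Σ                  1,102.4557     5,274.9581      33,963.3039
P = 1,102.4557.
Convexity = Σ t(t+1)·PV / [P·(1+y)²] = 33,963.3039 / (1,102.4557 × 1.177225) = 26.16913.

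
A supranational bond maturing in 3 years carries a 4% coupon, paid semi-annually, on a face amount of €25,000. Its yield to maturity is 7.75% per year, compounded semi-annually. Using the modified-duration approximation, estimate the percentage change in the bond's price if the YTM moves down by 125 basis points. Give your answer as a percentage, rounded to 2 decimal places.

Periodic yield y = 0.03875. Modified duration first:
  t   CF        PV=CF/(1+0.03875)^t    t·PV
  1       500.00       481.3478       481.3478
  2       500.00       463.3914       926.7827
  3       500.00       446.1048     1,338.3144
  4       500.00       429.4631     1,717.8524
  5       500.00       413.4422     2,067.2111
  6    25,500.00    20,298.9680   121,793.8082
  Σ                 22,532.7173   128,325.3166
P = 22,532.7173; D_Mac = 5.69507 half-year periods = 2.84753 yrs; D_mod = 2.84753/(1+0.03875) = 2.74131 yrs.
ΔP/P ≈ -D_mod · Δy = -2.74131 × (-0.0125) = +0.034266 = +3.4266%.

+3.43%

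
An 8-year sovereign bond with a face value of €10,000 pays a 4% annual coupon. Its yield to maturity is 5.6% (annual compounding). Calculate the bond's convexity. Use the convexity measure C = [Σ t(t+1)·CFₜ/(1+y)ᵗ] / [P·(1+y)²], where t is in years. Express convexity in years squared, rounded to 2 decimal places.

53.28

With y = 0.056:
  t   CF        PV=CF/(1+0.056)^t    t·PV        t(t+1)·PV
  1       400.00       378.7879       378.7879         757.5758
  2       400.00       358.7006       717.4013       2,152.2039
  3       400.00       339.6786     1,019.0359       4,076.1437
  4       400.00       321.6654     1,286.6615       6,433.3076
  5       400.00       304.6074     1,523.0368       9,138.2210
  6       400.00       288.4539     1,730.7237      12,115.0657
  7       400.00       273.1571     1,912.1000      15,296.8001
  8    10,400.00     6,725.4600    53,803.6800     484,233.1196
  Σ                  8,990.5110    62,371.4271     534,202.4372
P = 8,990.5110.
Convexity = Σ t(t+1)·PV / [P·(1+y)²] = 534,202.4372 / (8,990.5110 × 1.115136) = 53.28361.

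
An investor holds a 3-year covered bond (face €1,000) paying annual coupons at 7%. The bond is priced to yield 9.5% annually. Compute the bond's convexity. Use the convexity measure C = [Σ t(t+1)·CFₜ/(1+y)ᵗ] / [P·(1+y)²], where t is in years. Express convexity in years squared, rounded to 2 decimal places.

9.13

With y = 0.095:
  t   CF        PV=CF/(1+0.095)^t    t·PV        t(t+1)·PV
  1        70.00        63.9269        63.9269         127.8539
  2        70.00        58.3808       116.7615         350.2846
  3     1,070.00       814.9696     2,444.9089       9,779.6355
  Σ                    937.2773     2,625.5973      10,257.7739
P = 937.2773.
Convexity = Σ t(t+1)·PV / [P·(1+y)²] = 10,257.7739 / (937.2773 × 1.199025) = 9.12760.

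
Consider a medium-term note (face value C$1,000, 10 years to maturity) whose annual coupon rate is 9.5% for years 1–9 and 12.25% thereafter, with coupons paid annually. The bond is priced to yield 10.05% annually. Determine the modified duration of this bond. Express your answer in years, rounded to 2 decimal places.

Periodic yield y = 0.1005. First find Macaulay duration:
  t   CF        PV=CF/(1+0.1005)^t    t·PV
  1        95.00        86.3244        86.3244
  2        95.00        78.4411       156.8821
  3        95.00        71.2777       213.8330
  4        95.00        64.7684       259.0737
  5        95.00        58.8536       294.2682
  6        95.00        53.4790       320.8740
  7        95.00        48.5952       340.1663
  8        95.00        44.1574       353.2590
  9        95.00        40.1248       361.1235
  10    1,122.50       430.8101     4,308.1010
  Σ                    976.8317     6,693.9053
P = 976.8317; Macaulay duration = 6,693.9053 / 976.8317 = 6.85267 years.
Modified duration = D_Mac / (1 + y) = 6.85267 / 1.1005 = 6.22687 years.

6.23 years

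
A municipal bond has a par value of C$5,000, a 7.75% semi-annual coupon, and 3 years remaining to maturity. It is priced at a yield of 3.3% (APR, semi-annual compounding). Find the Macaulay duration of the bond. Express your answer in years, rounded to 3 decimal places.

2.752 years

Periodic yield y = 0.0165. Discount each cash flow and weight by its period:
  t   CF        PV=CF/(1+0.0165)^t    t·PV
  1       193.75       190.6050       190.6050
  2       193.75       187.5111       375.0222
  3       193.75       184.4674       553.4021
  4       193.75       181.4731       725.8923
  5       193.75       178.5274       892.6368
  6     5,193.75     4,708.0031    28,248.0188
  Σ                  5,630.5870    30,985.5772
Price P = Σ PV = 5,630.5870.
Macaulay duration = Σ(t·PV) / P = 30,985.5772 / 5,630.5870 = 5.50308 half-year periods.
In years: 5.50308 / 2 = 2.75154 years.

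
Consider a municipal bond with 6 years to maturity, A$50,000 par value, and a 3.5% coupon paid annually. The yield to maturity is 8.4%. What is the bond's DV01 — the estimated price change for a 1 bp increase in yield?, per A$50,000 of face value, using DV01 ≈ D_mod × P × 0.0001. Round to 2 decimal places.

A$19.47

Periodic yield y = 0.084.
  t   CF        PV=CF/(1+0.084)^t    t·PV
  1     1,750.00     1,614.3911     1,614.3911
  2     1,750.00     1,489.2907     2,978.5814
  3     1,750.00     1,373.8844     4,121.6533
  4     1,750.00     1,267.4211     5,069.6842
  5     1,750.00     1,169.2076     5,846.0381
  6    51,750.00    31,895.8853   191,375.3118
  Σ                 38,810.0803   211,005.6600
P = 38,810.0803; D_Mac = 5.43688 yrs; D_mod = 5.01557 yrs.
DV01 ≈ 5.01557 × 38,810.0803 × 0.0001 = 19.465467.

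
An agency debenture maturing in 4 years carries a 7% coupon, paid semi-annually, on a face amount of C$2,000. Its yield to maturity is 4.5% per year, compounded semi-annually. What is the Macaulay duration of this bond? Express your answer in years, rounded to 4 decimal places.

3.5794 years

Periodic yield y = 0.0225. Discount each cash flow and weight by its period:
  t   CF        PV=CF/(1+0.0225)^t    t·PV
  1        70.00        68.4597        68.4597
  2        70.00        66.9532       133.9064
  3        70.00        65.4799       196.4397
  4        70.00        64.0390       256.1561
  5        70.00        62.6299       313.1493
  6        70.00        61.2517       367.5102
  7        70.00        59.9039       419.3270
  8     2,070.00     1,732.4624    13,859.6990
  Σ                  2,181.1796    15,614.6475
Price P = Σ PV = 2,181.1796.
Macaulay duration = Σ(t·PV) / P = 15,614.6475 / 2,181.1796 = 7.15881 half-year periods.
In years: 7.15881 / 2 = 3.57940 years.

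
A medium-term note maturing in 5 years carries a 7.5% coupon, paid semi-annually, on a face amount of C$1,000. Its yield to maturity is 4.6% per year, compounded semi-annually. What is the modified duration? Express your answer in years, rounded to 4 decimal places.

Periodic yield y = 0.023. First find Macaulay duration:
  t   CF        PV=CF/(1+0.023)^t    t·PV
  1        37.50        36.6569        36.6569
  2        37.50        35.8327        71.6655
  3        37.50        35.0271       105.0813
  4        37.50        34.2396       136.9584
  5        37.50        33.4698       167.3490
  6        37.50        32.7173       196.3038
  7        37.50        31.9817       223.8720
  8        37.50        31.2627       250.1014
  9        37.50        30.5598       275.0382
  10    1,037.50       826.4789     8,264.7890
  Σ                  1,128.2265     9,727.8156
P = 1,128.2265; Macaulay duration = 9,727.8156 / 1,128.2265 = 8.62222 half-year periods = 4.31111 years.
Modified duration = D_Mac / (1 + y) = 4.31111 / 1.023 = 4.21418 years.

4.2142 years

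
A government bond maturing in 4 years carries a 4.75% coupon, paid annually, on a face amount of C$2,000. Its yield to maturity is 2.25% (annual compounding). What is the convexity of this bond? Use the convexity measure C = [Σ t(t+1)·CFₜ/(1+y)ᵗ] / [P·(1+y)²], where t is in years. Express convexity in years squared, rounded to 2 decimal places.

17.53

With y = 0.0225:
  t   CF        PV=CF/(1+0.0225)^t    t·PV        t(t+1)·PV
  1        95.00        92.9095        92.9095         185.8191
  2        95.00        90.8651       181.7301         545.1904
  3        95.00        88.8656       266.5968       1,066.3871
  4     2,095.00     1,916.5968     7,666.3872      38,331.9362
  Σ                  2,189.2370     8,207.6237      40,129.3328
P = 2,189.2370.
Convexity = Σ t(t+1)·PV / [P·(1+y)²] = 40,129.3328 / (2,189.2370 × 1.045506) = 17.53245.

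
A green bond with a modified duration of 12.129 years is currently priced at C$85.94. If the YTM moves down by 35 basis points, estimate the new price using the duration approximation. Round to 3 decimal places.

C$89.588

Duration approximation: ΔP/P ≈ -D_mod · Δy = -12.129 × (-0.0035) = +0.0424515.
New price ≈ 85.94 × (1 + 0.0424515) = 89.58828191.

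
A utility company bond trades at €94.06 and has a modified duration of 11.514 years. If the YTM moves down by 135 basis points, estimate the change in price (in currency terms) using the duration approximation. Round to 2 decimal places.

+€14.62

Duration approximation: ΔP/P ≈ -D_mod · Δy = -11.514 × (-0.0135) = +0.155439.
ΔP ≈ 94.06 × (+0.155439) = +14.62059234.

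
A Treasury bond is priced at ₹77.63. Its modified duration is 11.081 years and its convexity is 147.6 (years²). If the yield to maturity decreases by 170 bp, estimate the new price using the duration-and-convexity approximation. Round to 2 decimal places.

₹93.91

Duration effect: -D_mod·Δy = -11.081 × (-0.017) = +0.188377
Convexity effect: ½·C·(Δy)² = 0.5 × 147.6 × (-0.017)² = +0.0213282
ΔP/P ≈ +0.188377 + 0.0213282 = +0.2097052
New price ≈ 77.63 × (1 + 0.2097052) = 93.909414676.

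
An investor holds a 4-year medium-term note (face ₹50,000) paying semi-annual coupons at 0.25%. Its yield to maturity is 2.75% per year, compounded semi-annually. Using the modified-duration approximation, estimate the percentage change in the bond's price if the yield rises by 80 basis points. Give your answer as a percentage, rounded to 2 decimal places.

Periodic yield y = 0.01375. Modified duration first:
  t   CF        PV=CF/(1+0.01375)^t    t·PV
  1        62.50        61.6523        61.6523
  2        62.50        60.8161       121.6321
  3        62.50        59.9912       179.9735
  4        62.50        59.1775       236.7100
  5        62.50        58.3748       291.8742
  6        62.50        57.5831       345.4984
  7        62.50        56.8020       397.6143
  8    50,062.50    44,881.3173   359,050.5387
  Σ                 45,295.7143   360,685.4935
P = 45,295.7143; D_Mac = 7.96291 half-year periods = 3.98145 yrs; D_mod = 3.98145/(1+0.01375) = 3.92745 yrs.
ΔP/P ≈ -D_mod · Δy = -3.92745 × (+0.008) = -0.031420 = -3.1420%.

-3.14%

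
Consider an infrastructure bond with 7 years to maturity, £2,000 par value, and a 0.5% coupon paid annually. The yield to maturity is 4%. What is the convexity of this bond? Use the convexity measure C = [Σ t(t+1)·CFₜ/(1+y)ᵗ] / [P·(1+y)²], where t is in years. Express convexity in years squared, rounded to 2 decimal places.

With y = 0.04:
  t   CF        PV=CF/(1+0.04)^t    t·PV        t(t+1)·PV
  1        10.00         9.6154         9.6154          19.2308
  2        10.00         9.2456        18.4911          55.4734
  3        10.00         8.8900        26.6699         106.6796
  4        10.00         8.5480        34.1922         170.9608
  5        10.00         8.2193        41.0964         246.5781
  6        10.00         7.9031        47.4189         331.9321
  7     2,010.00     1,527.4348    10,692.0436      85,536.3491
  Σ                  1,579.8562    10,869.5274      86,467.2038
P = 1,579.8562.
Convexity = Σ t(t+1)·PV / [P·(1+y)²] = 86,467.2038 / (1,579.8562 × 1.081600) = 50.60194.

50.60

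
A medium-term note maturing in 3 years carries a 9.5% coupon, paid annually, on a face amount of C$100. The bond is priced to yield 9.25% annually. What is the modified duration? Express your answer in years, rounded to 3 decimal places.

Periodic yield y = 0.0925. First find Macaulay duration:
  t   CF        PV=CF/(1+0.0925)^t    t·PV
  1         9.50         8.6957         8.6957
  2         9.50         7.9594        15.9188
  3       109.50        83.9750       251.9249
  Σ                    100.6300       276.5393
P = 100.6300; Macaulay duration = 276.5393 / 100.6300 = 2.74808 years.
Modified duration = D_Mac / (1 + y) = 2.74808 / 1.0925 = 2.51541 years.

2.515 years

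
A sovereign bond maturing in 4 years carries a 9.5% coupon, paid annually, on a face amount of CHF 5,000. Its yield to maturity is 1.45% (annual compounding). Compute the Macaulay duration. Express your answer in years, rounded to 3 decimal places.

Periodic yield y = 0.0145. Discount each cash flow and weight by its year:
  t   CF        PV=CF/(1+0.0145)^t    t·PV
  1       475.00       468.2109       468.2109
  2       475.00       461.5189       923.0378
  3       475.00       454.9225     1,364.7676
  4     5,475.00     5,168.6356    20,674.5426
  Σ                  6,553.2880    23,430.5590
Price P = Σ PV = 6,553.2880.
Macaulay duration = Σ(t·PV) / P = 23,430.5590 / 6,553.2880 = 3.57539 years.

3.575 years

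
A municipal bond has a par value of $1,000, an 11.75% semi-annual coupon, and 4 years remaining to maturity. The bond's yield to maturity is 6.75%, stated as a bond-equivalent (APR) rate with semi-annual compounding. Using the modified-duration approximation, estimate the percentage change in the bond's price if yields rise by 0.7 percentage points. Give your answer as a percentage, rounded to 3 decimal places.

-2.278%

Periodic yield y = 0.03375. Modified duration first:
  t   CF        PV=CF/(1+0.03375)^t    t·PV
  1        58.75        56.8319        56.8319
  2        58.75        54.9765       109.9529
  3        58.75        53.1816       159.5448
  4        58.75        51.4453       205.7812
  5        58.75        49.7657       248.8286
  6        58.75        48.1410       288.8458
  7        58.75        46.5692       325.9847
  8     1,058.75       811.8378     6,494.7020
  Σ                  1,172.7490     7,890.4719
P = 1,172.7490; D_Mac = 6.72818 half-year periods = 3.36409 yrs; D_mod = 3.36409/(1+0.03375) = 3.25426 yrs.
ΔP/P ≈ -D_mod · Δy = -3.25426 × (+0.007) = -0.022780 = -2.2780%.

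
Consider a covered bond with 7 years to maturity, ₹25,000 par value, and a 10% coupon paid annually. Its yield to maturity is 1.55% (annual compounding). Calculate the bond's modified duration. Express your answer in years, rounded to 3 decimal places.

5.618 years

Periodic yield y = 0.0155. First find Macaulay duration:
  t   CF        PV=CF/(1+0.0155)^t    t·PV
  1     2,500.00     2,461.8415     2,461.8415
  2     2,500.00     2,424.2653     4,848.5307
  3     2,500.00     2,387.2628     7,161.7883
  4     2,500.00     2,350.8250     9,403.2999
  5     2,500.00     2,314.9434    11,574.7168
  6     2,500.00     2,279.6094    13,677.6565
  7    27,500.00    24,692.9627   172,850.7386
  Σ                 38,911.7100   221,978.5723
P = 38,911.7100; Macaulay duration = 221,978.5723 / 38,911.7100 = 5.70467 years.
Modified duration = D_Mac / (1 + y) = 5.70467 / 1.0155 = 5.61760 years.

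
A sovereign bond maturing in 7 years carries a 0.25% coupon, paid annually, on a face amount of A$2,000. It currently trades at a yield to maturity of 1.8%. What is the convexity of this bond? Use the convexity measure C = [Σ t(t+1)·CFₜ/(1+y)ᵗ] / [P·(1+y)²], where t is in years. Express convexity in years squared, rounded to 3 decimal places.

With y = 0.018:
  t   CF        PV=CF/(1+0.018)^t    t·PV        t(t+1)·PV
  1         5.00         4.9116         4.9116           9.8232
  2         5.00         4.8247         9.6495          28.9485
  3         5.00         4.7394        14.2183          56.8732
  4         5.00         4.6556        18.6225          93.1127
  5         5.00         4.5733        22.8666         137.1994
  6         5.00         4.4925        26.9547         188.6829
  7     2,005.00     1,769.6196    12,387.3375      99,098.7001
  Σ                  1,797.8168    12,484.5607      99,613.3401
P = 1,797.8168.
Convexity = Σ t(t+1)·PV / [P·(1+y)²] = 99,613.3401 / (1,797.8168 × 1.036324) = 53.46585.

53.466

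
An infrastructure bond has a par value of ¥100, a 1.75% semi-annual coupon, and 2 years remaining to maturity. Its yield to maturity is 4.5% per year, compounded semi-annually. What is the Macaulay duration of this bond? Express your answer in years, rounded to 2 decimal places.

Periodic yield y = 0.0225. Discount each cash flow and weight by its period:
  t   CF        PV=CF/(1+0.0225)^t    t·PV
  1        0.875         0.8557         0.8557
  2        0.875         0.8369         1.6738
  3        0.875         0.8185         2.4555
  4      100.875        92.2848       369.1393
  Σ                     94.7960       374.1244
Price P = Σ PV = 94.7960.
Macaulay duration = Σ(t·PV) / P = 374.1244 / 94.7960 = 3.94663 half-year periods.
In years: 3.94663 / 2 = 1.97331 years.

1.97 years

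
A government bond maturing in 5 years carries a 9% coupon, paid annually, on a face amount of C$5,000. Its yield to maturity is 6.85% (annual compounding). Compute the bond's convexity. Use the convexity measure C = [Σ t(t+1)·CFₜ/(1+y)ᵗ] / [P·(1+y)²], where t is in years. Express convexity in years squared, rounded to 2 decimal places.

With y = 0.0685:
  t   CF        PV=CF/(1+0.0685)^t    t·PV        t(t+1)·PV
  1       450.00       421.1511       421.1511         842.3023
  2       450.00       394.1518       788.3035       2,364.9105
  3       450.00       368.8832     1,106.6497       4,426.5990
  4       450.00       345.2347     1,380.9387       6,904.6935
  5     5,450.00     3,913.1263    19,565.6317     117,393.7902
  Σ                  5,442.5472    23,262.6748     131,932.2954
P = 5,442.5472.
Convexity = Σ t(t+1)·PV / [P·(1+y)²] = 131,932.2954 / (5,442.5472 × 1.141692) = 21.23244.

21.23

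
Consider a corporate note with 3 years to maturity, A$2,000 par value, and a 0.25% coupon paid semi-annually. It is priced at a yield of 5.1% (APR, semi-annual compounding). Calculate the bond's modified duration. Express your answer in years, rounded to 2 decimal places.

2.92 years

Periodic yield y = 0.0255. First find Macaulay duration:
  t   CF        PV=CF/(1+0.0255)^t    t·PV
  1         2.50         2.4378         2.4378
  2         2.50         2.3772         4.7544
  3         2.50         2.3181         6.9543
  4         2.50         2.2605         9.0419
  5         2.50         2.2043        11.0213
  6     2,002.50     1,721.7042    10,330.2251
  Σ                  1,733.3021    10,364.4348
P = 1,733.3021; Macaulay duration = 10,364.4348 / 1,733.3021 = 5.97959 half-year periods = 2.98979 years.
Modified duration = D_Mac / (1 + y) = 2.98979 / 1.0255 = 2.91545 years.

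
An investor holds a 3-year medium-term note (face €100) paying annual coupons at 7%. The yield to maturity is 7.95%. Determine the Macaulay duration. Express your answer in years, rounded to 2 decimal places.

Periodic yield y = 0.0795. Discount each cash flow and weight by its year:
  t   CF        PV=CF/(1+0.0795)^t    t·PV
  1         7.00         6.4845         6.4845
  2         7.00         6.0069        12.0139
  3       107.00        85.0581       255.1744
  Σ                     97.5495       273.6727
Price P = Σ PV = 97.5495.
Macaulay duration = Σ(t·PV) / P = 273.6727 / 97.5495 = 2.80547 years.

2.81 years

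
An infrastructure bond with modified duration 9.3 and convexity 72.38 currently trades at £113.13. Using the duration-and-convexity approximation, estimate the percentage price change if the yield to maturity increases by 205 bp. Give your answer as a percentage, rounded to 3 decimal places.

Duration effect: -D_mod·Δy = -9.3 × (+0.0205) = -0.190650
Convexity effect: ½·C·(Δy)² = 0.5 × 72.38 × (0.0205)² = +0.0152088475
ΔP/P ≈ -0.190650 + 0.0152088475 = -0.1754411525
= -17.54411525%.

-17.544%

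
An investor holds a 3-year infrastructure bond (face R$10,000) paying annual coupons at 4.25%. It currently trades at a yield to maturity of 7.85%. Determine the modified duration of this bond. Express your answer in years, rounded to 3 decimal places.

Periodic yield y = 0.0785. First find Macaulay duration:
  t   CF        PV=CF/(1+0.0785)^t    t·PV
  1       425.00       394.0658       394.0658
  2       425.00       365.3832       730.7665
  3    10,425.00     8,310.2792    24,930.8376
  Σ                  9,069.7283    26,055.6699
P = 9,069.7283; Macaulay duration = 26,055.6699 / 9,069.7283 = 2.87282 years.
Modified duration = D_Mac / (1 + y) = 2.87282 / 1.0785 = 2.66372 years.

2.664 years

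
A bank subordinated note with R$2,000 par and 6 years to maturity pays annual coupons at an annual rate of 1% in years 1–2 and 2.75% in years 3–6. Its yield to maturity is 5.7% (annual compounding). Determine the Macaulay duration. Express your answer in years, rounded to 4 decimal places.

Periodic yield y = 0.057. Discount each cash flow and weight by its year:
  t   CF        PV=CF/(1+0.057)^t    t·PV
  1        20.00        18.9215        18.9215
  2        20.00        17.9011        35.8022
  3        55.00        46.5734       139.7201
  4        55.00        44.0619       176.2474
  5        55.00        41.6858       208.4288
  6     2,055.00     1,473.5399     8,841.2394
  Σ                  1,642.6835     9,420.3595
Price P = Σ PV = 1,642.6835.
Macaulay duration = Σ(t·PV) / P = 9,420.3595 / 1,642.6835 = 5.73474 years.

5.7347 years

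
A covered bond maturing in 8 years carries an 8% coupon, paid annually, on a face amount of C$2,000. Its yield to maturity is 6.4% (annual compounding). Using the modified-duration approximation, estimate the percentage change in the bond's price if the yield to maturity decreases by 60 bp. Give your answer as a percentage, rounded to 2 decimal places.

Periodic yield y = 0.064. Modified duration first:
  t   CF        PV=CF/(1+0.064)^t    t·PV
  1       160.00       150.3759       150.3759
  2       160.00       141.3308       282.6615
  3       160.00       132.8297       398.4890
  4       160.00       124.8399       499.3597
  5       160.00       117.3307       586.6537
  6       160.00       110.2733       661.6396
  7       160.00       103.6403       725.4820
  8     2,160.00     1,314.9848    10,519.8783
  Σ                  2,195.6054    13,824.5397
P = 2,195.6054; D_Mac = 6.29646 yrs; D_mod = 6.29646/(1+0.064) = 5.91772 yrs.
ΔP/P ≈ -D_mod · Δy = -5.91772 × (-0.006) = +0.035506 = +3.5506%.

+3.55%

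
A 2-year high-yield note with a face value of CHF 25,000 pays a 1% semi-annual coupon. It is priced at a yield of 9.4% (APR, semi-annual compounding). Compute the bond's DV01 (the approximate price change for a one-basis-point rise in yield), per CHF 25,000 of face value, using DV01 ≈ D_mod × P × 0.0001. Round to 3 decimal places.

CHF 4.026

Periodic yield y = 0.047.
  t   CF        PV=CF/(1+0.047)^t    t·PV
  1       125.00       119.3887       119.3887
  2       125.00       114.0294       228.0587
  3       125.00       108.9106       326.7317
  4    25,125.00    20,908.3299    83,633.3196
  Σ                 21,250.6585    84,307.4986
P = 21,250.6585; D_Mac = 3.96729 half-year periods = 1.98364 yrs; D_mod = 1.89460 yrs.
DV01 ≈ 1.89460 × 21,250.6585 × 0.0001 = 4.026146.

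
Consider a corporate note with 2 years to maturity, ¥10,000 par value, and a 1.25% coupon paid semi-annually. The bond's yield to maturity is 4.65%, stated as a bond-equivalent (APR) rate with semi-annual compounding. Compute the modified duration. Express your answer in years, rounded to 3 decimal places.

Periodic yield y = 0.02325. First find Macaulay duration:
  t   CF        PV=CF/(1+0.02325)^t    t·PV
  1        62.50        61.0799        61.0799
  2        62.50        59.6921       119.3841
  3        62.50        58.3357       175.0072
  4    10,062.50     9,178.6515    36,714.6060
  Σ                  9,357.7592    37,070.0772
P = 9,357.7592; Macaulay duration = 37,070.0772 / 9,357.7592 = 3.96143 half-year periods = 1.98071 years.
Modified duration = D_Mac / (1 + y) = 1.98071 / 1.02325 = 1.93571 years.

1.936 years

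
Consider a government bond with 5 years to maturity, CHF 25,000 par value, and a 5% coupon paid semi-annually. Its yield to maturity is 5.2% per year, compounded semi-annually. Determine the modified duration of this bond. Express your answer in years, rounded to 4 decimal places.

Periodic yield y = 0.026. First find Macaulay duration:
  t   CF        PV=CF/(1+0.026)^t    t·PV
  1       625.00       609.1618       609.1618
  2       625.00       593.7249     1,187.4499
  3       625.00       578.6793     1,736.0379
  4       625.00       564.0149     2,256.0596
  5       625.00       549.7221     2,748.6106
  6       625.00       535.7915     3,214.7492
  7       625.00       522.2140     3,655.4978
  8       625.00       508.9805     4,071.8439
  9       625.00       496.0823     4,464.7411
  10   25,625.00    19,823.9533   198,239.5332
  Σ                 24,782.3247   222,183.6849
P = 24,782.3247; Macaulay duration = 222,183.6849 / 24,782.3247 = 8.96541 half-year periods = 4.48270 years.
Modified duration = D_Mac / (1 + y) = 4.48270 / 1.026 = 4.36911 years.

4.3691 years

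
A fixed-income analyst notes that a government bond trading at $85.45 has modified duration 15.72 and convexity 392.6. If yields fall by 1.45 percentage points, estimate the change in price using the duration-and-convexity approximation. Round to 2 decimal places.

Duration effect: -D_mod·Δy = -15.72 × (-0.0145) = +0.227940
Convexity effect: ½·C·(Δy)² = 0.5 × 392.6 × (-0.0145)² = +0.041272075
ΔP/P ≈ +0.227940 + 0.041272075 = +0.269212075
ΔP ≈ 85.45 × (+0.269212075) = +23.00417180875.

+$23.00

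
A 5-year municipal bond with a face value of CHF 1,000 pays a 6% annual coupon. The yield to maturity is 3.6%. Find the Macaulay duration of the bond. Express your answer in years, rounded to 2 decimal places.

Periodic yield y = 0.036. Discount each cash flow and weight by its year:
  t   CF        PV=CF/(1+0.036)^t    t·PV
  1        60.00        57.9151        57.9151
  2        60.00        55.9026       111.8051
  3        60.00        53.9600       161.8800
  4        60.00        52.0849       208.3398
  5     1,060.00       888.1925     4,440.9624
  Σ                  1,108.0550     4,980.9024
Price P = Σ PV = 1,108.0550.
Macaulay duration = Σ(t·PV) / P = 4,980.9024 / 1,108.0550 = 4.49518 years.

4.50 years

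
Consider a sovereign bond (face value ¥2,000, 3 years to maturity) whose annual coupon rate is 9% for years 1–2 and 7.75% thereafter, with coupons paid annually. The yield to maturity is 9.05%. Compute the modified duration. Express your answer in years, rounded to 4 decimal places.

2.5278 years

Periodic yield y = 0.0905. First find Macaulay duration:
  t   CF        PV=CF/(1+0.0905)^t    t·PV
  1       180.00       165.0619       165.0619
  2       180.00       151.3635       302.7270
  3     2,155.00     1,661.7675     4,985.3025
  Σ                  1,978.1929     5,453.0914
P = 1,978.1929; Macaulay duration = 5,453.0914 / 1,978.1929 = 2.75660 years.
Modified duration = D_Mac / (1 + y) = 2.75660 / 1.0905 = 2.52783 years.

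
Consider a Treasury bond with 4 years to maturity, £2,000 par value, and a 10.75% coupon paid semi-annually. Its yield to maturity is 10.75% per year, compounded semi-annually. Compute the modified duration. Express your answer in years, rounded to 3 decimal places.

3.183 years

Periodic yield y = 0.05375. First find Macaulay duration:
  t   CF        PV=CF/(1+0.05375)^t    t·PV
  1       107.50       102.0166       102.0166
  2       107.50        96.8129       193.6258
  3       107.50        91.8747       275.6240
  4       107.50        87.1883       348.7531
  5       107.50        82.7410       413.7048
  6       107.50        78.5205       471.1229
  7       107.50        74.5153       521.6070
  8     2,107.50     1,386.3308    11,090.6467
  Σ                  2,000.0000    13,417.1008
P = 2,000.0000; Macaulay duration = 13,417.1008 / 2,000.0000 = 6.70855 half-year periods = 3.35428 years.
Modified duration = D_Mac / (1 + y) = 3.35428 / 1.05375 = 3.18318 years.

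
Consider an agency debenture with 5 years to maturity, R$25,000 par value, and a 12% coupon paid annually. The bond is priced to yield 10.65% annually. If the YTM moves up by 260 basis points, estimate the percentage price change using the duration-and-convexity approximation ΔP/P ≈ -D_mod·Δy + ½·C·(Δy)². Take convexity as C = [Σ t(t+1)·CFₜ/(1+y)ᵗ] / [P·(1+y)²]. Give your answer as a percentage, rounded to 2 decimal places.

-8.92%

With y = 0.1065:
  t   CF        PV=CF/(1+0.1065)^t    t·PV        t(t+1)·PV
  1     3,000.00     2,711.2517     2,711.2517       5,422.5034
  2     3,000.00     2,450.2953     4,900.5905      14,701.7715
  3     3,000.00     2,214.4557     6,643.3671      26,573.4686
  4     3,000.00     2,001.3156     8,005.2624      40,026.3121
  5    28,000.00    16,881.1077    84,405.5384     506,433.2303
  Σ                 26,258.4259   106,666.0101     593,157.2859
P = 26,258.4259; D_Mac = 4.06216 yrs; D_mod = 3.67118 yrs; C = 18.45008.
Duration effect: -3.67118 × (+0.026) = -0.095451
Convexity effect: 0.5 × 18.45008 × (0.026)² = +0.0062361
ΔP/P ≈ -0.095451 + 0.0062361 = -0.089215 = -8.9215%.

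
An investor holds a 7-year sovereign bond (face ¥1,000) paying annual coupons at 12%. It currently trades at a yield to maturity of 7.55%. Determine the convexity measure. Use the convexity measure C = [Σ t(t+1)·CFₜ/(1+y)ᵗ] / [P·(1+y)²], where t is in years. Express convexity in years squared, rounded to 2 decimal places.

With y = 0.0755:
  t   CF        PV=CF/(1+0.0755)^t    t·PV        t(t+1)·PV
  1       120.00       111.5760       111.5760         223.1520
  2       120.00       103.7434       207.4868         622.4603
  3       120.00        96.4606       289.3818       1,157.5273
  4       120.00        89.6891       358.7563       1,793.7817
  5       120.00        83.3929       416.9646       2,501.7876
  6       120.00        77.5387       465.2325       3,256.6272
  7     1,120.00       672.8916     4,710.2413      37,681.9307
  Σ                  1,235.2924     6,559.6393      47,237.2668
P = 1,235.2924.
Convexity = Σ t(t+1)·PV / [P·(1+y)²] = 47,237.2668 / (1,235.2924 × 1.156700) = 33.05934.

33.06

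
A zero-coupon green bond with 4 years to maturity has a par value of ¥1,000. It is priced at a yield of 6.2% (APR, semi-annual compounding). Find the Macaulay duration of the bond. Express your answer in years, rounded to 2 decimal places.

A zero-coupon bond has a single cash flow at maturity, so its Macaulay duration equals its maturity: 4 years.
(Equivalently: 8 semi-annual periods ÷ 2 = 4 years.)

4.00 years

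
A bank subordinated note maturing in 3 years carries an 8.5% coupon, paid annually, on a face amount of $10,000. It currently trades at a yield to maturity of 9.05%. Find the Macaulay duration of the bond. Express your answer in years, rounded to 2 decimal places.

Periodic yield y = 0.0905. Discount each cash flow and weight by its year:
  t   CF        PV=CF/(1+0.0905)^t    t·PV
  1       850.00       779.4590       779.4590
  2       850.00       714.7721     1,429.5442
  3    10,850.00     8,366.6717    25,100.0151
  Σ                  9,860.9028    27,309.0183
Price P = Σ PV = 9,860.9028.
Macaulay duration = Σ(t·PV) / P = 27,309.0183 / 9,860.9028 = 2.76942 years.

2.77 years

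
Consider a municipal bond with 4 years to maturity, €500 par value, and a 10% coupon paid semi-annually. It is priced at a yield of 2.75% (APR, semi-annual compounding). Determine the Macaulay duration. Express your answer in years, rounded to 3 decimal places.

Periodic yield y = 0.01375. Discount each cash flow and weight by its period:
  t   CF        PV=CF/(1+0.01375)^t    t·PV
  1        25.00        24.6609        24.6609
  2        25.00        24.3264        48.6528
  3        25.00        23.9965        71.9894
  4        25.00        23.6710        94.6840
  5        25.00        23.3499       116.7497
  6        25.00        23.0332       138.1994
  7        25.00        22.7208       159.0457
  8       525.00       470.6655     3,765.3240
  Σ                    636.4243     4,419.3059
Price P = Σ PV = 636.4243.
Macaulay duration = Σ(t·PV) / P = 4,419.3059 / 636.4243 = 6.94396 half-year periods.
In years: 6.94396 / 2 = 3.47198 years.

3.472 years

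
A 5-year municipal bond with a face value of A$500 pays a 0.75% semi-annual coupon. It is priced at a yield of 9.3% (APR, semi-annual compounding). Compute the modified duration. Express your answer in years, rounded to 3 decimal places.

4.675 years

Periodic yield y = 0.0465. First find Macaulay duration:
  t   CF        PV=CF/(1+0.0465)^t    t·PV
  1        1.875         1.7917         1.7917
  2        1.875         1.7121         3.4242
  3        1.875         1.6360         4.9080
  4        1.875         1.5633         6.2532
  5        1.875         1.4938         7.4692
  6        1.875         1.4275         8.5648
  7        1.875         1.3640         9.5483
  8        1.875         1.3034        10.4274
  9        1.875         1.2455        11.2096
  10     501.875       318.5688     3,185.6880
  Σ                    332.1062     3,249.2844
P = 332.1062; Macaulay duration = 3,249.2844 / 332.1062 = 9.78387 half-year periods = 4.89194 years.
Modified duration = D_Mac / (1 + y) = 4.89194 / 1.0465 = 4.67457 years.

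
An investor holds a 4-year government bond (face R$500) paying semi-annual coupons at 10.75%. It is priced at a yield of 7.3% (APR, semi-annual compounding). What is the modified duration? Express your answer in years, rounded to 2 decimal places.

Periodic yield y = 0.0365. First find Macaulay duration:
  t   CF        PV=CF/(1+0.0365)^t    t·PV
  1       26.875        25.9286        25.9286
  2       26.875        25.0155        50.0311
  3       26.875        24.1346        72.4039
  4       26.875        23.2847        93.1389
  5       26.875        22.4648       112.3238
  6       26.875        21.6737       130.0421
  7       26.875        20.9104       146.3731
  8      526.875       395.5061     3,164.0485
  Σ                    558.9185     3,794.2900
P = 558.9185; Macaulay duration = 3,794.2900 / 558.9185 = 6.78863 half-year periods = 3.39431 years.
Modified duration = D_Mac / (1 + y) = 3.39431 / 1.0365 = 3.27478 years.

3.27 years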